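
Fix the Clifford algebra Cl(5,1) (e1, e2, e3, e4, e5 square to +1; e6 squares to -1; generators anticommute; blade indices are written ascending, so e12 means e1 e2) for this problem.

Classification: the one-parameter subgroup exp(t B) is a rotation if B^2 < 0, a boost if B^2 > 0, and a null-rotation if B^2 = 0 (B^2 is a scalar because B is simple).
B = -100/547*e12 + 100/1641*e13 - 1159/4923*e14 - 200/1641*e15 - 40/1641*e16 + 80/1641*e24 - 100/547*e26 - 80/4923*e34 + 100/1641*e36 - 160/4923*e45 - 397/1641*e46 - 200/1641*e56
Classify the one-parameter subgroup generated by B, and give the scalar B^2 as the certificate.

B^2 term by term: the squares give (-100/547)^2*(e12)^2 + (100/1641)^2*(e13)^2 + (-1159/4923)^2*(e14)^2 + (-200/1641)^2*(e15)^2 + (-40/1641)^2*(e16)^2 + (80/1641)^2*(e24)^2 + (-100/547)^2*(e26)^2 + (-80/4923)^2*(e34)^2 + (100/1641)^2*(e36)^2 + (-160/4923)^2*(e45)^2 + (-397/1641)^2*(e46)^2 + (-200/1641)^2*(e56)^2 = 10000/299209*(-1) + 10000/2692881*(-1) + 1343281/24235929*(-1) + 40000/2692881*(-1) + 1600/2692881*(+1) + 6400/2692881*(-1) + 10000/299209*(+1) + 6400/24235929*(-1) + 10000/2692881*(+1) + 25600/24235929*(-1) + 157609/2692881*(+1) + 40000/2692881*(+1) = 0 (each basis 2-blade squares to minus the product of its generators' squares); cross terms between blades sharing an index anticommute and cancel; the commuting (index-disjoint) pairs give grade-4 terms 2*c*c'*(blade product), which cancel blade by blade — e1234: 16000/2692881 - 16000/2692881 = 0; e1236: -20000/897627 + 20000/897627 = 0; e1245: 32000/2692881 - 32000/2692881 = 0; e1246: 79400/897627 - 231800/2692881 - 6400/2692881 = 0; e1256: 40000/897627 - 40000/897627 = 0; e1345: -32000/8078643 + 32000/8078643 = 0; e1346: -79400/2692881 + 231800/8078643 + 6400/8078643 = 0; e1356: -40000/2692881 + 40000/2692881 = 0; e1456: 463600/8078643 - 158800/2692881 + 12800/8078643 = 0; e2346: -16000/2692881 + 16000/2692881 = 0; e2456: -32000/2692881 + 32000/2692881 = 0; e3456: 32000/8078643 - 32000/8078643 = 0 — confirming B is simple. So B^2 = 0.
Answer: null-rotation, certificate B^2 = 0. Certificate logic: 0 is a conjugation-invariant scalar, so its sign fixes rotation versus boost versus null-rotation outright.


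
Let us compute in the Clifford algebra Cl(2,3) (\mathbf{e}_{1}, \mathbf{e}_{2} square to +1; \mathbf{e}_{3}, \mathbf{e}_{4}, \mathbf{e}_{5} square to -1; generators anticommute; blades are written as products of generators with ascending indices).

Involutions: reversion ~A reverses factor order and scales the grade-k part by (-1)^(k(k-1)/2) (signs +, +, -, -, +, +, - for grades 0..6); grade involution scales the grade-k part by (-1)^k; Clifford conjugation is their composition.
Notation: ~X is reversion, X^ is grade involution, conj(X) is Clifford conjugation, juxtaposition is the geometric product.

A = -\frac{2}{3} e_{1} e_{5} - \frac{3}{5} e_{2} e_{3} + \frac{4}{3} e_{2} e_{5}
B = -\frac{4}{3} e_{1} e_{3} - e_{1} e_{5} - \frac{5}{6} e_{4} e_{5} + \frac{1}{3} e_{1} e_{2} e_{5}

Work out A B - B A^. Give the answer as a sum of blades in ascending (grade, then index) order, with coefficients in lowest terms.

first term: \frac{2}{3} + \frac{4}{9} e_{1} + \frac{2}{9} e_{2} + \frac{8}{15} e_{1} e_{2} + \frac{5}{9} e_{1} e_{4} - \frac{10}{9} e_{2} e_{4} + \frac{8}{9} e_{3} e_{5} + \frac{1}{5} e_{1} e_{3} e_{5} + \frac{107}{45} e_{1} e_{2} e_{3} e_{5} + \frac{1}{2} e_{2} e_{3} e_{4} e_{5}
second term: \frac{2}{3} + \frac{4}{9} e_{1} + \frac{2}{9} e_{2} - \frac{8}{15} e_{1} e_{2} - \frac{5}{9} e_{1} e_{4} + \frac{10}{9} e_{2} e_{4} - \frac{8}{9} e_{3} e_{5} - \frac{1}{5} e_{1} e_{3} e_{5} + \frac{107}{45} e_{1} e_{2} e_{3} e_{5} + \frac{1}{2} e_{2} e_{3} e_{4} e_{5}
Answer: \frac{16}{15} e_{1} e_{2} + \frac{10}{9} e_{1} e_{4} - \frac{20}{9} e_{2} e_{4} + \frac{16}{9} e_{3} e_{5} + \frac{2}{5} e_{1} e_{3} e_{5}


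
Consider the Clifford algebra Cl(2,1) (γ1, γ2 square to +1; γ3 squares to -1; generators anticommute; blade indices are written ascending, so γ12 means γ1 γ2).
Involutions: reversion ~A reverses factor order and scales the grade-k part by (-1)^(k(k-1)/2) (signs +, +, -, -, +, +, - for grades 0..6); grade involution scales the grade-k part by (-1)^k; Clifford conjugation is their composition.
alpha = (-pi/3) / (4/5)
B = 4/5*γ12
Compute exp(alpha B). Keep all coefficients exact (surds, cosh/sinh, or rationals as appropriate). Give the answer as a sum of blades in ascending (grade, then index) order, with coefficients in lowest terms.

B^2 = (4/5)^2*(γ12)^2 = 16/25*(-1) = -16/25 (a basis 2-blade squares to minus the product of its generators' squares).
B^2 = -16/25 — the negative square puts this in the circular regime; l = 4/5, alpha*l = -pi/3, so exp(alpha B) = cos(-pi/3) + (sin(-pi/3)/(4/5))*B = 1/2 + (-5*sqrt(3)/8)*B.
Answer: 1/2 - sqrt(3)/2*γ12


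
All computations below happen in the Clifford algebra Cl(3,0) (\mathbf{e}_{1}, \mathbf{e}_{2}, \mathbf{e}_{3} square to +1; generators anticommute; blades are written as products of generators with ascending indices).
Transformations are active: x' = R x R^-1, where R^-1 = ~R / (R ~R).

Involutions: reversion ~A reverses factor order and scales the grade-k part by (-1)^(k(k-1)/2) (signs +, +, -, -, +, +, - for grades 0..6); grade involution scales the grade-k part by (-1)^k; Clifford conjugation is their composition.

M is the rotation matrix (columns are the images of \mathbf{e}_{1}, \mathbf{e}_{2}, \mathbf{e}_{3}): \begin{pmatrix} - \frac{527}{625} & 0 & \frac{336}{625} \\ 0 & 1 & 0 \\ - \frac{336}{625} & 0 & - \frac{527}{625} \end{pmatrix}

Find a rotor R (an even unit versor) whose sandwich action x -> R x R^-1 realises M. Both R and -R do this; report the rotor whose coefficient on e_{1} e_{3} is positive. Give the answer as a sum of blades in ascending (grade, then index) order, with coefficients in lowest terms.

Method: write R = a + b12*e_{1} e_{2} + b13*e_{1} e_{3} + b23*e_{2} e_{3} with a^2 + b12^2 + b13^2 + b23^2 = 1 (so R^-1 = ~R). Expanding the columns R e_j ~R gives tr M = 4a^2 - 1 and, from the antisymmetric part, M21 - M12 = -4a*b12, M13 - M31 = 4a*b13, M32 - M23 = -4a*b23.
Here tr M = -\frac{429}{625}, so a^2 = (1 + tr M)/4 = \frac{49}{625} and a = ±\frac{7}{25}. Taking a = \frac{7}{25}: M21 - M12 = 0, M13 - M31 = \frac{672}{625}, M32 - M23 = 0, giving b12 = 0, b13 = \frac{24}{25}, b23 = 0, i.e. R = \frac{7}{25} + \frac{24}{25} e_{1} e_{3}.
Its e_{1} e_{3} coefficient is already positive.
Answer: \frac{7}{25} + \frac{24}{25} e_{1} e_{3}. Recall the cover is two-to-one: with M of trace -\frac{429}{625}, both preimages act alike, and the stated e_{1} e_{3} sign chooses the sheet.


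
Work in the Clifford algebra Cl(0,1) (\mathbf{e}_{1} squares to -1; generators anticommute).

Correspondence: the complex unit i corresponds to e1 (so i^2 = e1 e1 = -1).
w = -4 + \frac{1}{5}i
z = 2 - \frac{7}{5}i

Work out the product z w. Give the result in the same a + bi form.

In blades: z = 2 - \frac{7}{5} e_{1}, w = -4 + \frac{1}{5} e_{1}.
Distribute z over w term by term (generator squares from the signature, products reordered to ascending indices): (2)*w = -8 + \frac{2}{5} e_{1}; (-\frac{7}{5} e_{1})*w = \frac{7}{25} + \frac{28}{5} e_{1}.
Sum: -\frac{193}{25} + 6 e_{1}; translating back through the correspondence:
Answer: -\frac{193}{25} + 6i


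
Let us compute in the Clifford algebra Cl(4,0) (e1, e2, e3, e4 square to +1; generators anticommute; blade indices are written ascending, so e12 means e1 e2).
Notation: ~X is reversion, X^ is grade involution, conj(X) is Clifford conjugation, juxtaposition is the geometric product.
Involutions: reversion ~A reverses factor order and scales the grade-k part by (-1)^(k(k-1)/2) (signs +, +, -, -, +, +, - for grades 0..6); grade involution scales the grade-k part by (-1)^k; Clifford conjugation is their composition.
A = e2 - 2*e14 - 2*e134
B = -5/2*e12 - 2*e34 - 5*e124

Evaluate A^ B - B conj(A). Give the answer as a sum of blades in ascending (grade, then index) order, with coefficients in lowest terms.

first term: 3/2*e1 + 10*e2 - 4*e13 - 5*e14 - 10*e23 + 5*e24 - 3*e234
second term: -3/2*e1 - 10*e2 - 4*e13 - 5*e14 - 10*e23 + 5*e24 - 3*e234
Answer: 3*e1 + 20*e2


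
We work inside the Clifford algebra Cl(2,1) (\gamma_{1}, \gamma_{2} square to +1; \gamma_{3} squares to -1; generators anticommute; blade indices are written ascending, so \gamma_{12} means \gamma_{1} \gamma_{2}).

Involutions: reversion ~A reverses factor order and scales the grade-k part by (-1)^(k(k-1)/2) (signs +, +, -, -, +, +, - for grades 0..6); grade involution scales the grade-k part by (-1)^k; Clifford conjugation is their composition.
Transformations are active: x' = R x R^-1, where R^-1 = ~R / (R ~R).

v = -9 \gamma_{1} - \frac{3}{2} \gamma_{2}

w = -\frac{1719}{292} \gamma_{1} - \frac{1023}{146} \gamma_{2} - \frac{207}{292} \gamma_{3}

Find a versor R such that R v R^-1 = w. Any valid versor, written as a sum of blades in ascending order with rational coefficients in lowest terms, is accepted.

Sketch: the shared square \frac{333}{4} makes R = v + w = -\frac{4347}{292} \gamma_{1} - \frac{621}{73} \gamma_{2} - \frac{207}{292} \gamma_{3} the natural versor; its sandwich fixes that direction, negates (v - w)/2, and sends v to w.
Answer: -\frac{4347}{292} \gamma_{1} - \frac{621}{73} \gamma_{2} - \frac{207}{292} \gamma_{3}


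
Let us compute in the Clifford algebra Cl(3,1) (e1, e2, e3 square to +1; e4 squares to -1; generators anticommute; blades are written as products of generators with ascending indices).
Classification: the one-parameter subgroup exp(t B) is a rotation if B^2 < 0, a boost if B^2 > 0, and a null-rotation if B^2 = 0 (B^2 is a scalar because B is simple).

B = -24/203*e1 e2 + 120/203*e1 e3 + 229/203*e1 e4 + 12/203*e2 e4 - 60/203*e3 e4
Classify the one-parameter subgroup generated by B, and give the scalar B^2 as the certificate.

B^2 term by term: the squares give (-24/203)^2*(e1 e2)^2 + (120/203)^2*(e1 e3)^2 + (229/203)^2*(e1 e4)^2 + (12/203)^2*(e2 e4)^2 + (-60/203)^2*(e3 e4)^2 = 576/41209*(-1) + 14400/41209*(-1) + 52441/41209*(+1) + 144/41209*(+1) + 3600/41209*(+1) = 1 (each basis 2-blade squares to minus the product of its generators' squares); cross terms between blades sharing an index anticommute and cancel; the commuting (index-disjoint) pairs give grade-4 terms 2*c*c'*(blade product), which cancel blade by blade — e1 e2 e3 e4: 2880/41209 - 2880/41209 = 0 — confirming B is simple. So B^2 = 1.
Answer: boost, certificate B^2 = 1. No conjugation can change B^2 = 1; the sign gives the class.


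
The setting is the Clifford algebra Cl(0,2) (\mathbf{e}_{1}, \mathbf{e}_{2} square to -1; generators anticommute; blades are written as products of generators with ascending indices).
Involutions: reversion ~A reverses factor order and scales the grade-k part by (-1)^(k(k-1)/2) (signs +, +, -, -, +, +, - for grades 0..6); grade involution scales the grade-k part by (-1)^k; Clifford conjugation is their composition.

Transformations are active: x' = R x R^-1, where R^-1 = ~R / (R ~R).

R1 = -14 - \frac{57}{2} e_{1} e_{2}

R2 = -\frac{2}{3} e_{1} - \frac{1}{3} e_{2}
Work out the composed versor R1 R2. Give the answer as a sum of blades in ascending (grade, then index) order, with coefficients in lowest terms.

Distribute over the terms of R1 (each basis-blade product reordered to ascending indices, repeated generators contracted through their squares):
(-14) R2 = \frac{28}{3} e_{1} + \frac{14}{3} e_{2}
(-\frac{57}{2} e_{1} e_{2}) R2 = -\frac{19}{2} e_{1} + 19 e_{2}
Summing the partial products and collecting blades:
Answer: -\frac{1}{6} e_{1} + \frac{71}{3} e_{2}


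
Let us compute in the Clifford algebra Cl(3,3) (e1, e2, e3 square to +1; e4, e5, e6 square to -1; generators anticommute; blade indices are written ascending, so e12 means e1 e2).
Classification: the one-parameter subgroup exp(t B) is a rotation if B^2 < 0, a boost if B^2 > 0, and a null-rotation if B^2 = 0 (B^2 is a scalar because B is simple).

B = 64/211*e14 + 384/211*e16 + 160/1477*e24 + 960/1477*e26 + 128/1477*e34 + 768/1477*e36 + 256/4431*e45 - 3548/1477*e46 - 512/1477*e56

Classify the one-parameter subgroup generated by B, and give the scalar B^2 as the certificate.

B^2 term by term: the squares give (64/211)^2*(e14)^2 + (384/211)^2*(e16)^2 + (160/1477)^2*(e24)^2 + (960/1477)^2*(e26)^2 + (128/1477)^2*(e34)^2 + (768/1477)^2*(e36)^2 + (256/4431)^2*(e45)^2 + (-3548/1477)^2*(e46)^2 + (-512/1477)^2*(e56)^2 = 4096/44521*(+1) + 147456/44521*(+1) + 25600/2181529*(+1) + 921600/2181529*(+1) + 16384/2181529*(+1) + 589824/2181529*(+1) + 65536/19633761*(-1) + 12588304/2181529*(-1) + 262144/2181529*(-1) = -16/9 (each basis 2-blade squares to minus the product of its generators' squares); cross terms between blades sharing an index anticommute and cancel; the commuting (index-disjoint) pairs give grade-4 terms 2*c*c'*(blade product), which cancel blade by blade — e1246: -122880/311647 + 122880/311647 = 0; e1346: -98304/311647 + 98304/311647 = 0; e1456: -65536/311647 + 65536/311647 = 0; e2346: -245760/2181529 + 245760/2181529 = 0; e2456: -163840/2181529 + 163840/2181529 = 0; e3456: -131072/2181529 + 131072/2181529 = 0 — confirming B is simple. So B^2 = -16/9.
Answer: rotation, certificate B^2 = -16/9. Key observation: B^2 = -16/9 is a conjugation invariant, so its sign decides the class regardless of the surface form of B.


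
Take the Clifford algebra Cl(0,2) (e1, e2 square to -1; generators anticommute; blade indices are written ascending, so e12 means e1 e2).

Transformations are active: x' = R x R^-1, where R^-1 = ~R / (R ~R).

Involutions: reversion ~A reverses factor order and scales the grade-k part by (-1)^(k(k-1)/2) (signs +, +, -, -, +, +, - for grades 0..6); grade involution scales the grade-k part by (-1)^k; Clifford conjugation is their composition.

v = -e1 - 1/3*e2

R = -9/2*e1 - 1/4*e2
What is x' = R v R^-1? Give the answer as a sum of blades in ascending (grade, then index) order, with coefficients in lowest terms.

~R = -9/2*e1 - 1/4*e2, and R ~R = -325/16, so R^-1 = ~R / (-325/16).
R v = -55/12 + 5/4*e12
Answer: -67/65*e1 + 43/195*e2


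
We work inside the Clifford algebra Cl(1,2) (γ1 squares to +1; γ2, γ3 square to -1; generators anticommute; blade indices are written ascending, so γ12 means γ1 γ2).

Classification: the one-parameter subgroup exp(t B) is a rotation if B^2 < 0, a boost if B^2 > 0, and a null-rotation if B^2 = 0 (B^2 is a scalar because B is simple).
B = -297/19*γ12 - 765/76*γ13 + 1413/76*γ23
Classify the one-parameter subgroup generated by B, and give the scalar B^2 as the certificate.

B^2 term by term: the squares give (-297/19)^2*(γ12)^2 + (-765/76)^2*(γ13)^2 + (1413/76)^2*(γ23)^2 = 88209/361*(+1) + 585225/5776*(+1) + 1996569/5776*(-1) = 0 (each basis 2-blade squares to minus the product of its generators' squares); cross terms between blades sharing an index anticommute and cancel. So B^2 = 0.
Answer: null-rotation, certificate B^2 = 0. Certificate logic: 0 is a conjugation-invariant scalar, so its sign fixes rotation versus boost versus null-rotation outright.


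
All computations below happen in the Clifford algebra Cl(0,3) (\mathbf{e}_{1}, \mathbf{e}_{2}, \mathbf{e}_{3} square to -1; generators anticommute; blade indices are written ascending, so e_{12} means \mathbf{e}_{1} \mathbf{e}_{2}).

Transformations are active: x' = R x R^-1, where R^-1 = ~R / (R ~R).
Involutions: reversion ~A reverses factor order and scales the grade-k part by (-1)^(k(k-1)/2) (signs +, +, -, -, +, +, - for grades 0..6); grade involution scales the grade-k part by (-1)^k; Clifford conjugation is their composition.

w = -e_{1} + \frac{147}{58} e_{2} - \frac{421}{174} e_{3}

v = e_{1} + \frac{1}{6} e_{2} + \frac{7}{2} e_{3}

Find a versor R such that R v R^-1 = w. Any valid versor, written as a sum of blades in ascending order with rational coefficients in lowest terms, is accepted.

The midline construction: v and w both square to -\frac{239}{18}, so reflecting in their sum \frac{235}{87} e_{2} + \frac{94}{87} e_{3} exchanges them.
Answer: \frac{235}{87} e_{2} + \frac{94}{87} e_{3}


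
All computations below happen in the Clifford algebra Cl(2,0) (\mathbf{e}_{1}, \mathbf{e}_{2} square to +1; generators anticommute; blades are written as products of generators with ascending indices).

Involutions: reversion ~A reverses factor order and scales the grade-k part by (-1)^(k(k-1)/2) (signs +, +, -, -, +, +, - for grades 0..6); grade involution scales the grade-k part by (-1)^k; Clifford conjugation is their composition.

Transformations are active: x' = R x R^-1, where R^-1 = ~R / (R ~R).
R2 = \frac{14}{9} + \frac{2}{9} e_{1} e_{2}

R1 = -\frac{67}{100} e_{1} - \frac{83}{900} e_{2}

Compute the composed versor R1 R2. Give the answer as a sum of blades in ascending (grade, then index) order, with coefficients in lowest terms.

Distribute over the terms of R1 (each basis-blade product reordered to ascending indices, repeated generators contracted through their squares):
(-\frac{67}{100} e_{1}) R2 = -\frac{469}{450} e_{1} - \frac{67}{450} e_{2}
(-\frac{83}{900} e_{2}) R2 = \frac{83}{4050} e_{1} - \frac{581}{4050} e_{2}
Summing the partial products and collecting blades:
Answer: -\frac{2069}{2025} e_{1} - \frac{592}{2025} e_{2}


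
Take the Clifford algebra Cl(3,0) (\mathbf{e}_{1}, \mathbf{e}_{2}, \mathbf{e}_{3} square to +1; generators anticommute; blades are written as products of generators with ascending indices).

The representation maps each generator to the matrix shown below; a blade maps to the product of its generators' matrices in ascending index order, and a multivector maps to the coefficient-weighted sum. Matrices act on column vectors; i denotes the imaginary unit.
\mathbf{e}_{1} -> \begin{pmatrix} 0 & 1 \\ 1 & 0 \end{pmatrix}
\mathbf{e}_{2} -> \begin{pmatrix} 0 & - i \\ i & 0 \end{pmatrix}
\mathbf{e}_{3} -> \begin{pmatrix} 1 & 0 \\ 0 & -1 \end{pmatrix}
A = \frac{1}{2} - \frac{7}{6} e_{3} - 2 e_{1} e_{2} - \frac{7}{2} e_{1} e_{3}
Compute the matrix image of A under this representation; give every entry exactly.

Bivector images (products of the table entries): rho(e_{1} e_{2}) = rho(\mathbf{e}_{1})rho(\mathbf{e}_{2}) = \begin{pmatrix} i & 0 \\ 0 & - i \end{pmatrix}; rho(e_{1} e_{3}) = rho(\mathbf{e}_{1})rho(\mathbf{e}_{3}) = \begin{pmatrix} 0 & -1 \\ 1 & 0 \end{pmatrix}.
M = (\frac{1}{2})*1 + (-\frac{7}{6})*rho(e_{3}) + (-2)*rho(e_{1} e_{2}) + (-\frac{7}{2})*rho(e_{1} e_{3}), summed entrywise (1 is the identity matrix):
Answer: \begin{pmatrix} - \frac{2}{3} - 2 i & \frac{7}{2} \\ - \frac{7}{2} & \frac{5}{3} + 2 i \end{pmatrix}


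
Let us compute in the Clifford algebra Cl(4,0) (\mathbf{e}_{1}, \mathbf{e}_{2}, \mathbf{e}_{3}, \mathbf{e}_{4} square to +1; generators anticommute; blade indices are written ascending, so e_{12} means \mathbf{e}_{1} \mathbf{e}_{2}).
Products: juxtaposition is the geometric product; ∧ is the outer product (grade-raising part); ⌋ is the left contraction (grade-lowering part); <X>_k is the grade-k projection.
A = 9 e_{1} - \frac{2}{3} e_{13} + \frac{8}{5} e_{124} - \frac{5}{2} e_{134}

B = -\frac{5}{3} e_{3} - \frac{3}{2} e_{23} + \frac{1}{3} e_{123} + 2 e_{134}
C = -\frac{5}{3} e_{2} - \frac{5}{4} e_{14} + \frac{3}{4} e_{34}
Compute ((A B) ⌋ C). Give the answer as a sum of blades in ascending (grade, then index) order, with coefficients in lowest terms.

step 1: 5 + \frac{10}{9} e_{1} - \frac{2}{9} e_{2} + \frac{4}{3} e_{4} - e_{12} - 15 e_{13} - \frac{25}{6} e_{14} - \frac{1}{5} e_{23} + \frac{5}{6} e_{24} + \frac{278}{15} e_{34} - \frac{27}{2} e_{123} - \frac{15}{4} e_{124} - \frac{12}{5} e_{134} + \frac{8}{3} e_{1234}
step 2: -\frac{20237}{1080} + \frac{5}{3} e_{1} - \frac{25}{3} e_{2} - e_{3} - \frac{25}{18} e_{4} - \frac{25}{4} e_{14} + \frac{15}{4} e_{34}
Answer: -\frac{20237}{1080} + \frac{5}{3} e_{1} - \frac{25}{3} e_{2} - e_{3} - \frac{25}{18} e_{4} - \frac{25}{4} e_{14} + \frac{15}{4} e_{34}


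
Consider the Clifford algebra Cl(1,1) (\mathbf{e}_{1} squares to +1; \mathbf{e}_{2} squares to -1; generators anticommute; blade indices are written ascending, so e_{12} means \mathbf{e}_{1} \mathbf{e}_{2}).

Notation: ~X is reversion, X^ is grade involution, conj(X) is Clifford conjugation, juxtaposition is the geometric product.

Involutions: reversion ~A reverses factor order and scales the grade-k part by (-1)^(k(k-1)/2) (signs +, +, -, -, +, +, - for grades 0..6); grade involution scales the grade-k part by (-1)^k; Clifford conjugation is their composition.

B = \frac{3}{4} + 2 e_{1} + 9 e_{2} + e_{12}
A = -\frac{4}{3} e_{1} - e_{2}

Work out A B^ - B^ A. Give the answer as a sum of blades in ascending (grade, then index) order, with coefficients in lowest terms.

first term: -\frac{19}{3} - 2 e_{1} - \frac{25}{12} e_{2} + 10 e_{12}
second term: -\frac{19}{3} + \frac{7}{12} e_{2} - 10 e_{12}
Answer: -2 e_{1} - \frac{8}{3} e_{2} + 20 e_{12}


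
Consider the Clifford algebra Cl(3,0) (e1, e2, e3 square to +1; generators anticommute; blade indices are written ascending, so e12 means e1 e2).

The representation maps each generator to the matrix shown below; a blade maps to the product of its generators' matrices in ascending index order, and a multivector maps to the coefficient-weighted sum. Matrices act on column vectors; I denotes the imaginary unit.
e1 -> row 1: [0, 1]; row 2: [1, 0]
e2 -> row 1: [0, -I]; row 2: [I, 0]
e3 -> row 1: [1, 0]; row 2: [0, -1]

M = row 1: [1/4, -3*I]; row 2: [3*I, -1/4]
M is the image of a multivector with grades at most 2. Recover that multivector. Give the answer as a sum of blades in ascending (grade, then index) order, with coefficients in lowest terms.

Method: 1, rho(e1), rho(e2), rho(e3) form a trace-orthogonal basis of the 2x2 complex matrices (tr(X Y) = 2 if X = Y, else 0), so M = m0*1 + m1*rho(e1) + m2*rho(e2) + m3*rho(e3) with m0 = tr(M)/2 = 0, m1 = tr(M rho(e1))/2 = 0, m2 = tr(M rho(e2))/2 = 3, m3 = tr(M rho(e3))/2 = 1/4.
Multiplying table entries, the bivector images are rho(e12) = I*rho(e3), rho(e13) = -I*rho(e2), rho(e23) = I*rho(e1); with real blade coefficients the real parts of m0..m3 are the coefficients of 1, e1, e2, e3 and the imaginary parts give the bivectors (e23: Im m1, e13: -Im m2, e12: Im m3).
Answer: 3*e2 + 1/4*e3


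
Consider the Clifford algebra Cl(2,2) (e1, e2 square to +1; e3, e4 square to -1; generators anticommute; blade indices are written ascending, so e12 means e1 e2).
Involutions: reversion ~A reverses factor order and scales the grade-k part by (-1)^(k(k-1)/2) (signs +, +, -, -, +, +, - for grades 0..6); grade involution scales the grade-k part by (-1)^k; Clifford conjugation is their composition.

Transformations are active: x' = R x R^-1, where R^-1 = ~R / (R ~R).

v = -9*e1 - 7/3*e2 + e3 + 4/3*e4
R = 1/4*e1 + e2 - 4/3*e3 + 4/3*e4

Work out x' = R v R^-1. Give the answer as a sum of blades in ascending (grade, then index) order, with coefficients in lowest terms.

~R = 1/4*e1 + e2 - 4/3*e3 + 4/3*e4, and R ~R = -359/144, so R^-1 = ~R / (-359/144).
R v = -181/36 + 101/12*e12 - 47/4*e13 + 37/3*e14 - 19/9*e23 + 40/9*e24 - 28/9*e34
Answer: 3593/359*e1 + 6857/1077*e2 - 6869/1077*e3 + 1452/359*e4


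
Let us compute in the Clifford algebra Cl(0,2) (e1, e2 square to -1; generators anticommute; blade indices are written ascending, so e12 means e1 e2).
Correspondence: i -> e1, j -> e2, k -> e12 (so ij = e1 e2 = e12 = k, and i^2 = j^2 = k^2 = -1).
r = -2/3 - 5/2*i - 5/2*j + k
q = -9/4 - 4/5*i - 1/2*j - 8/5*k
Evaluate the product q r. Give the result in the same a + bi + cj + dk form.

In blades: q = -9/4 - 4/5*e1 - 1/2*e2 - 8/5*e12, r = -2/3 - 5/2*e1 - 5/2*e2 + e12.
Distribute q over r term by term (generator squares from the signature, products reordered to ascending indices): (-9/4)*r = 3/2 + 45/8*e1 + 45/8*e2 - 9/4*e12; (-4/5*e1)*r = -2 + 8/15*e1 + 4/5*e2 + 2*e12; (-1/2*e2)*r = -5/4 - 1/2*e1 + 1/3*e2 - 5/4*e12; (-8/5*e12)*r = 8/5 - 4*e1 + 4*e2 + 16/15*e12.
Sum: -3/20 + 199/120*e1 + 1291/120*e2 - 13/30*e12; translating back through the correspondence:
Answer: -3/20 + 199/120*i + 1291/120*j - 13/30*k


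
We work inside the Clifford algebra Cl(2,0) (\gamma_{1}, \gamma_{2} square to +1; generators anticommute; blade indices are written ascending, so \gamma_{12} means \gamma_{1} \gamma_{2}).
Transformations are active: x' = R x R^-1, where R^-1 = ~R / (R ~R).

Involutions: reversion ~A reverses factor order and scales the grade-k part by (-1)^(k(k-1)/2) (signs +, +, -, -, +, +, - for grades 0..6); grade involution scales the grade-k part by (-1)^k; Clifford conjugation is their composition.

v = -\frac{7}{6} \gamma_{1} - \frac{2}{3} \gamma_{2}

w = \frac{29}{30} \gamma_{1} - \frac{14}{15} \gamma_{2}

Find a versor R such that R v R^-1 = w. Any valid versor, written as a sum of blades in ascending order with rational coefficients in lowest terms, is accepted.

The midline construction: v and w both square to \frac{65}{36}, so reflecting in their sum -\frac{1}{5} \gamma_{1} - \frac{8}{5} \gamma_{2} exchanges them.
Answer: -\frac{1}{5} \gamma_{1} - \frac{8}{5} \gamma_{2}


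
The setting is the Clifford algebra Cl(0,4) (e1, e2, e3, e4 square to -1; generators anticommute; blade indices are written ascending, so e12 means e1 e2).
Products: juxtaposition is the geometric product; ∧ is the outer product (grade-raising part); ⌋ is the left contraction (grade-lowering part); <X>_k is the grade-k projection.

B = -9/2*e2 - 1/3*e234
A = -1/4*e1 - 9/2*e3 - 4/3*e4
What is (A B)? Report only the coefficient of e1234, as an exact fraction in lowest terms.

step 1: 9/8*e12 - 745/36*e23 - 9/2*e24 + 1/12*e1234
Answer: 1/12


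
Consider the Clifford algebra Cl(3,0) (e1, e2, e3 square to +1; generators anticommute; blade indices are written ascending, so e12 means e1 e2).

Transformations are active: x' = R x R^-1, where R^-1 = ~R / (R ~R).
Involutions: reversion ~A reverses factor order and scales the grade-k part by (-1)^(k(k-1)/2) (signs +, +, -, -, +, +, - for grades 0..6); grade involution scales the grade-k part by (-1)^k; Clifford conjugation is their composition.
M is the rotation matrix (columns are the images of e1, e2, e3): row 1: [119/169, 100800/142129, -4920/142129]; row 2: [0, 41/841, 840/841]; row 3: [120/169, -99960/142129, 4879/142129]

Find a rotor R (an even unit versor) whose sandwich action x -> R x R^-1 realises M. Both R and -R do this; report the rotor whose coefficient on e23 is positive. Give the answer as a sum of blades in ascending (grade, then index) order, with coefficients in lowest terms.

Method: write R = a + b12*e12 + b13*e13 + b23*e23 with a^2 + b12^2 + b13^2 + b23^2 = 1 (so R^-1 = ~R). Expanding the columns R e_j ~R gives tr M = 4a^2 - 1 and, from the antisymmetric part, M21 - M12 = -4a*b12, M13 - M31 = 4a*b13, M32 - M23 = -4a*b23.
Here tr M = 111887/142129, so a^2 = (1 + tr M)/4 = 63504/142129 and a = ±252/377. Taking a = 252/377: M21 - M12 = -100800/142129, M13 - M31 = -105840/142129, M32 - M23 = -241920/142129, giving b12 = 100/377, b13 = -105/377, b23 = 240/377, i.e. R = 252/377 + 100/377*e12 - 105/377*e13 + 240/377*e23.
Its e23 coefficient is already positive.
Answer: 252/377 + 100/377*e12 - 105/377*e13 + 240/377*e23. Why the constraint matters: R and -R act identically through the sandwich — M has trace 111887/142129 either way — so only the sign condition on e23 picks one of the two preimages.


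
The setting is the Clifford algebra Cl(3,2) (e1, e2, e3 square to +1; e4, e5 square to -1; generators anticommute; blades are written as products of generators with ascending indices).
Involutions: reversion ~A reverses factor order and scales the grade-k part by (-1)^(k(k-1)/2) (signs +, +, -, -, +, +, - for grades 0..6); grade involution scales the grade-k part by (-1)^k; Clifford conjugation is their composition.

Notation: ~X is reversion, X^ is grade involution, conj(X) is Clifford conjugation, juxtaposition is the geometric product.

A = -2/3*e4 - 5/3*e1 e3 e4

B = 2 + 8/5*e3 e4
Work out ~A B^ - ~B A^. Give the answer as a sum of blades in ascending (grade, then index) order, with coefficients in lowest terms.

first term: 8/3*e1 - 16/15*e3 - 4/3*e4 + 10/3*e1 e3 e4
second term: -8/3*e1 + 16/15*e3 + 4/3*e4 + 10/3*e1 e3 e4
Answer: 16/3*e1 - 32/15*e3 - 8/3*e4


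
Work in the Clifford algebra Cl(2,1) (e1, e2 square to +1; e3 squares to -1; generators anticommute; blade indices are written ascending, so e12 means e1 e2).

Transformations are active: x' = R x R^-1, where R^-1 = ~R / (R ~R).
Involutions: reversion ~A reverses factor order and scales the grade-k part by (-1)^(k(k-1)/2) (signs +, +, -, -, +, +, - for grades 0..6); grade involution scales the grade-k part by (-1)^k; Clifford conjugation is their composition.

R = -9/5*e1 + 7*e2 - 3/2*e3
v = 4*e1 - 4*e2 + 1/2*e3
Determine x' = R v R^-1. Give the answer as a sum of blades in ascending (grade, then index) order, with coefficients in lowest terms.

~R = -9/5*e1 + 7*e2 - 3/2*e3, and R ~R = 4999/100, so R^-1 = ~R / (4999/100).
R v = -689/20 - 104/5*e12 + 51/10*e13 - 5/2*e23
Answer: -7594/4999*e1 - 28234/4999*e2 + 15671/9998*e3


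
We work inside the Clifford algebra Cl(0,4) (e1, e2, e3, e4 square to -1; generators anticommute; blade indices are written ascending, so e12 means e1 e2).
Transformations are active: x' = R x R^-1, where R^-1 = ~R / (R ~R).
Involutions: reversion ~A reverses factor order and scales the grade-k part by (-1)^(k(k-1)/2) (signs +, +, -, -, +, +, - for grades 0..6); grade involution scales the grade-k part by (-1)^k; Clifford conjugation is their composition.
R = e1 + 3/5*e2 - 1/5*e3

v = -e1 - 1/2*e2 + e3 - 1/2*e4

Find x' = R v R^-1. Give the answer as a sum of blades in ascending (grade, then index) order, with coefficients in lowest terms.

~R = e1 + 3/5*e2 - 1/5*e3, and R ~R = -7/5, so R^-1 = ~R / (-7/5).
R v = 3/2 + 1/10*e12 + 4/5*e13 - 1/2*e14 + 1/2*e23 - 3/10*e24 + 1/10*e34
Answer: -8/7*e1 - 11/14*e2 - 4/7*e3 + 1/2*e4


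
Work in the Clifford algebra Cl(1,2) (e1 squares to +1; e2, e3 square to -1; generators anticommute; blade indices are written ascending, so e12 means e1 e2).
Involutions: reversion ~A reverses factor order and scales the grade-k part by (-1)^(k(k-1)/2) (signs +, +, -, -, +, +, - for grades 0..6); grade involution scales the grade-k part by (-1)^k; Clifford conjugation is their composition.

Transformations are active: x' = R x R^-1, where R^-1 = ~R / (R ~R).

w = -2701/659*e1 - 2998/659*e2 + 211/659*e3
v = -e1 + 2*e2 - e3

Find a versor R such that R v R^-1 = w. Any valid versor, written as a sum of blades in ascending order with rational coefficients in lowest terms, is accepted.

A norm check does it: q(v) = q(w) = -4, hence R = v + w = -3360/659*e1 - 1680/659*e2 - 448/659*e3 realises the map — parallel part kept, (v - w)/2 negated, v carried to w.
Answer: -3360/659*e1 - 1680/659*e2 - 448/659*e3


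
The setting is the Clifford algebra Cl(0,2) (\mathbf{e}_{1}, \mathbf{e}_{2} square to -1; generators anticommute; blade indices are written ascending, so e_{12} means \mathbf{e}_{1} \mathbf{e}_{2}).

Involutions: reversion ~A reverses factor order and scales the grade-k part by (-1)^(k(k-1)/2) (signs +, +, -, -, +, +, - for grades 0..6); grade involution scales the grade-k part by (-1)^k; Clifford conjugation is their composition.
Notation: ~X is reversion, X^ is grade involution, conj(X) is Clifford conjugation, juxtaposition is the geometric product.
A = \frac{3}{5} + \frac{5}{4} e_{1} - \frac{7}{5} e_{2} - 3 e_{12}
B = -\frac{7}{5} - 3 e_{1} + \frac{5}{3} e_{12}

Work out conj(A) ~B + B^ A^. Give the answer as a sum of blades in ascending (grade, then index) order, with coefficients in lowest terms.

first term: \frac{41}{100} - \frac{143}{60} e_{1} - \frac{3913}{300} e_{2} - e_{12}
second term: \frac{791}{100} + \frac{73}{60} e_{1} + \frac{1487}{300} e_{2} + \frac{47}{5} e_{12}
Answer: \frac{208}{25} - \frac{7}{6} e_{1} - \frac{1213}{150} e_{2} + \frac{42}{5} e_{12}


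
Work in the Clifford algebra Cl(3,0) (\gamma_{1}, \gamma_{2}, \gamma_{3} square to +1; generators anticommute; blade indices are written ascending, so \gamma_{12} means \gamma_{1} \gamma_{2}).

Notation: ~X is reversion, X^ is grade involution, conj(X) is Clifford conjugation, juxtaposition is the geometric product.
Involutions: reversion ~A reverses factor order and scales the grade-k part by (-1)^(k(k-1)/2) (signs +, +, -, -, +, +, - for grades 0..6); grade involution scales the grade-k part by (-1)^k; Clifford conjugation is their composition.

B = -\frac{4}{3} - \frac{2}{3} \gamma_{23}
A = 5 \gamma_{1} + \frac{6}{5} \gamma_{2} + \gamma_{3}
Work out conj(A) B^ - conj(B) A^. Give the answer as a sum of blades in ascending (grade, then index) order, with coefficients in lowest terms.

first term: \frac{20}{3} \gamma_{1} + \frac{14}{15} \gamma_{2} + \frac{32}{15} \gamma_{3} + \frac{10}{3} \gamma_{123}
second term: \frac{20}{3} \gamma_{1} + \frac{14}{15} \gamma_{2} + \frac{32}{15} \gamma_{3} - \frac{10}{3} \gamma_{123}
Answer: \frac{20}{3} \gamma_{123}


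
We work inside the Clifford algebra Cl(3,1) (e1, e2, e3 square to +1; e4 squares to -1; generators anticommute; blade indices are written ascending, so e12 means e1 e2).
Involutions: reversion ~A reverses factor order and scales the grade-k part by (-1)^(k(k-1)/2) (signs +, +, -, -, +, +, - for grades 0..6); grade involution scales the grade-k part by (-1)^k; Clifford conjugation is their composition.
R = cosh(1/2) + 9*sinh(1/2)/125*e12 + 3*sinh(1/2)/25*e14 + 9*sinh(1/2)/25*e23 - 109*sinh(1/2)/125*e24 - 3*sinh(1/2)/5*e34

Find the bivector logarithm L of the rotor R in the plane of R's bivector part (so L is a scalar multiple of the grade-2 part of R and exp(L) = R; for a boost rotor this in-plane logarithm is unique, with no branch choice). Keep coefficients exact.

The scalar part of R is cosh(1/2), which fixes the rapidity magnitude through cosh (cosh is even, so it cannot fix the sign — the bivector part carries that); dividing the bivector part by sinh of the rapidity gives the plane, and L = rapidity * plane, where the joint sign ambiguity of (rapidity, plane) cancels in the product.
Concretely: cosh(rapidity) = cosh(1/2) gives rapidity = ±1/2, and since rapidity/sinh(rapidity) is even the sign is immaterial: L = (rapidity/sinh(rapidity)) * <R>_2 = (1/(2*sinh(1/2))) * <R>_2.
Answer: 9/250*e12 + 3/50*e14 + 9/50*e23 - 109/250*e24 - 3/10*e34


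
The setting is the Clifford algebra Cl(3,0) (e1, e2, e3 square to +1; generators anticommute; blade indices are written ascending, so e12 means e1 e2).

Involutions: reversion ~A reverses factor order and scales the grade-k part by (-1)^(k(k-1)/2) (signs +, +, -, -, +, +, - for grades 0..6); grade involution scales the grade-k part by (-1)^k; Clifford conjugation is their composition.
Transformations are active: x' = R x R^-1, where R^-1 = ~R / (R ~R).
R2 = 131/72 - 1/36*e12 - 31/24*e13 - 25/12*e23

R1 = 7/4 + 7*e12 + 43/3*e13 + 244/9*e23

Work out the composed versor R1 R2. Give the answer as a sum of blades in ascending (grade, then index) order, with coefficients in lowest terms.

Distribute over the terms of R1 (each basis-blade product reordered to ascending indices, repeated generators contracted through their squares):
(7/4) R2 = 917/288 - 7/144*e12 - 217/96*e13 - 175/48*e23
(7*e12) R2 = 7/36 + 917/72*e12 - 175/12*e13 + 217/24*e23
(43/3*e13) R2 = 1333/72 + 1075/36*e12 + 5633/216*e13 - 43/108*e23
(244/9*e23) R2 = 1525/27 - 1891/54*e12 + 61/81*e13 + 7991/162*e23
Summing the partial products and collecting blades:
Answer: 67715/864 + 3253/432*e12 + 25889/2592*e13 + 70405/1296*e23


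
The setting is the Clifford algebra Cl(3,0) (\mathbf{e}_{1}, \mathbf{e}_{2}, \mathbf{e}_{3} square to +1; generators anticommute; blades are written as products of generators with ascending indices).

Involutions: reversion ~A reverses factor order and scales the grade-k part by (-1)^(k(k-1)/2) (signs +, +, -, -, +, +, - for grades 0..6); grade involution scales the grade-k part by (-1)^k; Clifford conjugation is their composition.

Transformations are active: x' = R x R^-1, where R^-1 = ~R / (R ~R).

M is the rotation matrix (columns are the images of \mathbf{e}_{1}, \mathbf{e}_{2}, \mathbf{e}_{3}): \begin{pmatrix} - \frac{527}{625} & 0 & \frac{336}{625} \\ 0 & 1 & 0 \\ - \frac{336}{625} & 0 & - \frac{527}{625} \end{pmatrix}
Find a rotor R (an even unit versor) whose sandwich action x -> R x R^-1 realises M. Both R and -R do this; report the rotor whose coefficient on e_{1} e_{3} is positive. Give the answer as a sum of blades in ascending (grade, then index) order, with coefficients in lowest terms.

Method: write R = a + b12*e_{1} e_{2} + b13*e_{1} e_{3} + b23*e_{2} e_{3} with a^2 + b12^2 + b13^2 + b23^2 = 1 (so R^-1 = ~R). Expanding the columns R e_j ~R gives tr M = 4a^2 - 1 and, from the antisymmetric part, M21 - M12 = -4a*b12, M13 - M31 = 4a*b13, M32 - M23 = -4a*b23.
Here tr M = -\frac{429}{625}, so a^2 = (1 + tr M)/4 = \frac{49}{625} and a = ±\frac{7}{25}. Taking a = \frac{7}{25}: M21 - M12 = 0, M13 - M31 = \frac{672}{625}, M32 - M23 = 0, giving b12 = 0, b13 = \frac{24}{25}, b23 = 0, i.e. R = \frac{7}{25} + \frac{24}{25} e_{1} e_{3}.
Its e_{1} e_{3} coefficient is already positive.
Answer: \frac{7}{25} + \frac{24}{25} e_{1} e_{3}. Why the constraint matters: R and -R act identically through the sandwich — M has trace -\frac{429}{625} either way — so only the sign condition on e_{1} e_{3} picks one of the two preimages.


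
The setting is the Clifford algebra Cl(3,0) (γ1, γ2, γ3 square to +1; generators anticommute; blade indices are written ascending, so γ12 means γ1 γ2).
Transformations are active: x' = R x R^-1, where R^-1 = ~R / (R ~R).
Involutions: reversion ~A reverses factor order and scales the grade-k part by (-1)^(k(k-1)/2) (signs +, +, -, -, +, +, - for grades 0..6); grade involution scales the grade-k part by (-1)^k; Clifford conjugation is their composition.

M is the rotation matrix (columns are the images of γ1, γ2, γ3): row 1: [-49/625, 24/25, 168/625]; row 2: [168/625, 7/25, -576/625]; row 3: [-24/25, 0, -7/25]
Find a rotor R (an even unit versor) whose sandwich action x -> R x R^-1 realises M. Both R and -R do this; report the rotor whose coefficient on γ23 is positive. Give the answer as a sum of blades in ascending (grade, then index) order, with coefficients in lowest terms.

Method: write R = a + b12*γ12 + b13*γ13 + b23*γ23 with a^2 + b12^2 + b13^2 + b23^2 = 1 (so R^-1 = ~R). Expanding the columns R e_j ~R gives tr M = 4a^2 - 1 and, from the antisymmetric part, M21 - M12 = -4a*b12, M13 - M31 = 4a*b13, M32 - M23 = -4a*b23.
Here tr M = -49/625, so a^2 = (1 + tr M)/4 = 144/625 and a = ±12/25. Taking a = 12/25: M21 - M12 = -432/625, M13 - M31 = 768/625, M32 - M23 = 576/625, giving b12 = 9/25, b13 = 16/25, b23 = -12/25, i.e. R = 12/25 + 9/25*γ12 + 16/25*γ13 - 12/25*γ23.
Its γ23 coefficient is negative, so report the other preimage -R.
Answer: -12/25 - 9/25*γ12 - 16/25*γ13 + 12/25*γ23. Key observation: the double cover Spin(3) -> SO(3) sends R and -R to the same matrix (trace -49/625 here), so the stated sign of the γ23 coefficient is what selects one sheet.


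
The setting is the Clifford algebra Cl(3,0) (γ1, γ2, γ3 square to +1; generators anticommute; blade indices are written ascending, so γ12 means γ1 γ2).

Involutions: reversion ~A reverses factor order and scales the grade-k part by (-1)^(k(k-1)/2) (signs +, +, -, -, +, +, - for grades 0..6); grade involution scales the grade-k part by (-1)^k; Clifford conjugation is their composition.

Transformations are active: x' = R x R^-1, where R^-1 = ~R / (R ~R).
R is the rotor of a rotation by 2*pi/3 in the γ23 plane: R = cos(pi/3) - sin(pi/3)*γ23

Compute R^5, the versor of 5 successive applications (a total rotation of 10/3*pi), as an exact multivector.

The rotor phase is half the rotation angle and phases add under composition, so 5 steps in the γ23 plane accumulate phase 5*(pi/3) = 5*pi/3: R^5 = cos(5*pi/3) - sin(5*pi/3)*γ23.
cos(5*pi/3) = 1/2 and sin(5*pi/3) = -sqrt(3)/2, so R^5 = 1/2 + sqrt(3)/2*γ23. The net rotation is 4/3*pi (after discarding 1 full turn, each of which contributes a factor -1 to the rotor); the rotor keeps the half-angle phase exactly.
Answer: 1/2 + sqrt(3)/2*γ23


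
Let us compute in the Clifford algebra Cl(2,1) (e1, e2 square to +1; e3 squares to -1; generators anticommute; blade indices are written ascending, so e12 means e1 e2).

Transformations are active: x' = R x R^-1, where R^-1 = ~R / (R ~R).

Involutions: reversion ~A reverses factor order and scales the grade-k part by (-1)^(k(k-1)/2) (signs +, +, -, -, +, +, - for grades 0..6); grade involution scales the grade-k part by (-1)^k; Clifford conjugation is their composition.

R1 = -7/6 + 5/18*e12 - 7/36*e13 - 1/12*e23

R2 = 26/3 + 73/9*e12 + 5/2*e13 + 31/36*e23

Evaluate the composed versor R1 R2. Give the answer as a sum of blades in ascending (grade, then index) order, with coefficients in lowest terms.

Distribute over the terms of R1 (each basis-blade product reordered to ascending indices, repeated generators contracted through their squares):
(-7/6) R2 = -91/9 - 511/54*e12 - 35/12*e13 - 217/216*e23
(5/18*e12) R2 = -365/162 + 65/27*e12 + 155/648*e13 - 25/36*e23
(-7/36*e13) R2 = -35/72 - 217/1296*e12 - 91/54*e13 - 511/324*e23
(-1/12*e23) R2 = -31/432 + 5/24*e12 + 73/108*e13 - 13/18*e23
Summing the partial products and collecting blades:
Answer: -16747/1296 - 9091/1296*e12 - 2389/648*e13 - 2591/648*e23
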